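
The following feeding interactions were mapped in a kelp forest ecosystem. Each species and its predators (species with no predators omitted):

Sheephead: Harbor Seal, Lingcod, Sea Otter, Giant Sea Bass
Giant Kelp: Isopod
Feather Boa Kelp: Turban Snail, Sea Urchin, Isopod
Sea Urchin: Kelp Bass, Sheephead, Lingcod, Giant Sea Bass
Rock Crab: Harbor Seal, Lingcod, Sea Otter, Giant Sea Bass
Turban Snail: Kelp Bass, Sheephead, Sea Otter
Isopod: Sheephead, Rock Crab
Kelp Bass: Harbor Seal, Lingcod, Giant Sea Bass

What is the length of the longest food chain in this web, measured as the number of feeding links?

One longest chain: Feather Boa Kelp → Turban Snail → Kelp Bass → Harbor Seal.
It has 4 species and 3 links.

3 links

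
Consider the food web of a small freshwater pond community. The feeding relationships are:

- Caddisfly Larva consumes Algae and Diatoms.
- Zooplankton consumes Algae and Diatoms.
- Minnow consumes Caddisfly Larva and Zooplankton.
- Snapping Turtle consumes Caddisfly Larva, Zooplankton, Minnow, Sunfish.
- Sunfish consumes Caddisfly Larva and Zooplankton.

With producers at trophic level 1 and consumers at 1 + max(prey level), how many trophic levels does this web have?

4

Producers (level 1): Algae, Diatoms.
Algae → Zooplankton → Minnow → Snapping Turtle gives Snapping Turtle level 4.
No species has a prey at level 4, so no species reaches level 5.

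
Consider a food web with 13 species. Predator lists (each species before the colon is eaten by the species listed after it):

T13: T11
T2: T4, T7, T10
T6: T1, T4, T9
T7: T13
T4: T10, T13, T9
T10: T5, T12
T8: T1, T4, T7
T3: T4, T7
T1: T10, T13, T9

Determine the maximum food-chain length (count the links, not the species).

One longest chain: T8 → T1 → T10 → T5.
It has 4 species and 3 links.

3 links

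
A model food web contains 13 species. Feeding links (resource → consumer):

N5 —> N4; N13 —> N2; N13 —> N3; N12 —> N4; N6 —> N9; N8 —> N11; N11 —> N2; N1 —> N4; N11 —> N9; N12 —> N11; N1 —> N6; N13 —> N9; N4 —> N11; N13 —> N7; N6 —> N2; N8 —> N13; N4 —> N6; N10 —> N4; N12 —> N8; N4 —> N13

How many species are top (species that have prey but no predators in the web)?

Top species (has prey, but nothing eats it): N9, N3, N7, N2.
Count: 4.

4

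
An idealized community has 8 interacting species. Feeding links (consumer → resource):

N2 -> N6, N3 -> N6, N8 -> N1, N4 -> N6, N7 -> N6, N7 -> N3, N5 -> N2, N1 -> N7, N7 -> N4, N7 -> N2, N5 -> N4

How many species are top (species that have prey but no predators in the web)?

Top species (has prey, but nothing eats it): N5, N8.
Count: 2.

2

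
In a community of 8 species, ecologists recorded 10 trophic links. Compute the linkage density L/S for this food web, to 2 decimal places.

There are L = 10 links among S = 8 species.
L/S = 10/8 = 1.2500 ≈ 1.25.

L/S = 1.25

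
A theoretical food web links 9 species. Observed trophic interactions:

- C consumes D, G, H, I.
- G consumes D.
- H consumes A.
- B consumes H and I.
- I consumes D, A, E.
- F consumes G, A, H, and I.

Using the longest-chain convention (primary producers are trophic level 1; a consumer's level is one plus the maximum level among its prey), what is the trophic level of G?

D is a producer → level 1.
G eats D → level 2.

Trophic level 2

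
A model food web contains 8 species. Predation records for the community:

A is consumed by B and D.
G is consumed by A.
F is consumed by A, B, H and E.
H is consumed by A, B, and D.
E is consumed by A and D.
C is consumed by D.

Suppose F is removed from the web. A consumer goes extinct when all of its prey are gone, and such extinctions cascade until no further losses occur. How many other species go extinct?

Remove F.
Round 1: E (all prey gone), H (all prey gone) → extinct.
No further losses. Total secondary extinctions: 2.

2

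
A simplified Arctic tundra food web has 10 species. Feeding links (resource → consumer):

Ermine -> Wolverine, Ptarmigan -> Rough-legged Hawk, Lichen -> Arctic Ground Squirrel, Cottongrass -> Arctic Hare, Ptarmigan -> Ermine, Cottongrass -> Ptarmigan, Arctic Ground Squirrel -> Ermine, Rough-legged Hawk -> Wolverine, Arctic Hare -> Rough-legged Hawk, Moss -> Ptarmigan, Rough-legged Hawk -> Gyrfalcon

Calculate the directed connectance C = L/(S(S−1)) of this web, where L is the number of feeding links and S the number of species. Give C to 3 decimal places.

The web has S = 10 species and L = 11 feeding links.
C = L / (S(S−1)) = 11 / 90 = 0.1222 ≈ 0.122.

C = 0.122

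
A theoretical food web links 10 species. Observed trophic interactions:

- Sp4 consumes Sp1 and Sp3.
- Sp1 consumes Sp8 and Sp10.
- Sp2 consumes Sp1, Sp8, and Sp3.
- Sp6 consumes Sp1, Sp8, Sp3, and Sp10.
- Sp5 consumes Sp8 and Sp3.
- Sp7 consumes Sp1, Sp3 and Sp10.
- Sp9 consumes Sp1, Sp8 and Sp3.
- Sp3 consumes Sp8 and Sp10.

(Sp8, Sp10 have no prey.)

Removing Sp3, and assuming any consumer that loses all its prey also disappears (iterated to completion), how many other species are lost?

0

Remove Sp3.
Every predator of it retains at least one other prey: Sp2 still has Sp8, Sp1; Sp6 still has Sp8, Sp10, Sp1; Sp9 still has Sp8, Sp1; Sp7 still has Sp10, Sp1; Sp4 still has Sp1; Sp5 still has Sp8.
No consumer loses all prey, so no secondary extinctions occur.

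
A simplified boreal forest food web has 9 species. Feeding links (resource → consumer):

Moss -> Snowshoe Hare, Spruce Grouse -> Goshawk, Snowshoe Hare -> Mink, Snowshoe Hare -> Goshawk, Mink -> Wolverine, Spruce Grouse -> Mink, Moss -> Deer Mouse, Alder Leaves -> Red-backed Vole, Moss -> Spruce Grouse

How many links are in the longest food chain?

One longest chain: Moss → Spruce Grouse → Mink → Wolverine.
It has 4 species and 3 links.

3 links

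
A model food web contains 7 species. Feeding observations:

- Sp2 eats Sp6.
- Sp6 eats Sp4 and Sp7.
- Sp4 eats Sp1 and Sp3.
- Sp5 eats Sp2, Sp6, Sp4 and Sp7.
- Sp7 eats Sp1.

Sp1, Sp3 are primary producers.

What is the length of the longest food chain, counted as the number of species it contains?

5 species

One longest chain: Sp1 → Sp7 → Sp6 → Sp2 → Sp5.
It has 5 species and 4 links.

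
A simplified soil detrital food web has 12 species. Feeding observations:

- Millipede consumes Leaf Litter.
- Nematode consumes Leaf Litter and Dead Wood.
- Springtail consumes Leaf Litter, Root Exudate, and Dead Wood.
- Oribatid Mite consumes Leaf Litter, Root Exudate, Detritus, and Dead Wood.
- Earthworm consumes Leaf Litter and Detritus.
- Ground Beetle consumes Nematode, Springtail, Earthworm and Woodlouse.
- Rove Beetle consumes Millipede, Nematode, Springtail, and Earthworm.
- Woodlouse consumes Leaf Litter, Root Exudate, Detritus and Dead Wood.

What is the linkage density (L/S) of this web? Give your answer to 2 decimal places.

L/S = 2.00

There are L = 24 links among S = 12 species.
L/S = 24/12 = 2.0000 ≈ 2.00.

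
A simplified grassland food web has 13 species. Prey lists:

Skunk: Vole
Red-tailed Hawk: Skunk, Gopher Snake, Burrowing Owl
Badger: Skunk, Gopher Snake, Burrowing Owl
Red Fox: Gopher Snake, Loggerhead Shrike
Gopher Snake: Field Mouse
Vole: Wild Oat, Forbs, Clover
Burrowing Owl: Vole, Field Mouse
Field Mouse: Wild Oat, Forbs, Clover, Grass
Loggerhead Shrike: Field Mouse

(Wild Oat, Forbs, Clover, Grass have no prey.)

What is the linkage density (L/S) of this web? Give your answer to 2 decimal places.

There are L = 20 links among S = 13 species.
L/S = 20/13 = 1.5385 ≈ 1.54.

L/S = 1.54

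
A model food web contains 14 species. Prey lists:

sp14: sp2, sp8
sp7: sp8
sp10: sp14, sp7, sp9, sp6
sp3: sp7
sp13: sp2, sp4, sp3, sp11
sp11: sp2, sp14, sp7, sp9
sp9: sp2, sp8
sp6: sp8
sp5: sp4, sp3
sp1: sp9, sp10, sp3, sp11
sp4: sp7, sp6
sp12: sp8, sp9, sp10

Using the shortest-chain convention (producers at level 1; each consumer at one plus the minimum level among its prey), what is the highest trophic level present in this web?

4

Producers (level 1): sp2, sp8.
Following each consumer down to its lowest-level prey: sp8 → sp7 → sp3 → sp5 (levels 1 through 4).
All prey of sp5 (sp3 3, sp4 3) are at level 3 or above, so sp5 is at level 1 + 3 = 4.
Every consumer has at least one prey at level 3 or below, so none exceeds level 4.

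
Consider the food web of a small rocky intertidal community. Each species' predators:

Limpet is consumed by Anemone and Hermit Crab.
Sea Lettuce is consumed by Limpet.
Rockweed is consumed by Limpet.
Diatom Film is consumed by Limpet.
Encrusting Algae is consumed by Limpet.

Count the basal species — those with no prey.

4

Basal species (no prey listed): Encrusting Algae, Sea Lettuce, Rockweed, Diatom Film.
Count: 4.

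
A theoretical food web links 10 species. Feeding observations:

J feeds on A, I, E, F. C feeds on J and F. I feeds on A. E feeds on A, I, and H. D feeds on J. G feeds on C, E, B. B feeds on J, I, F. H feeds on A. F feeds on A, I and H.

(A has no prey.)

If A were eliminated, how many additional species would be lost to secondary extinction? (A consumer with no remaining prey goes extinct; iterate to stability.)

Remove A.
Round 1: I (all prey gone), H (all prey gone) → extinct.
Round 2: F (all prey gone), E (all prey gone) → extinct.
Round 3: J (all prey gone) → extinct.
Round 4: D (all prey gone), B (all prey gone), C (all prey gone) → extinct.
Round 5: G (all prey gone) → extinct.
No further losses. Total secondary extinctions: 9.

9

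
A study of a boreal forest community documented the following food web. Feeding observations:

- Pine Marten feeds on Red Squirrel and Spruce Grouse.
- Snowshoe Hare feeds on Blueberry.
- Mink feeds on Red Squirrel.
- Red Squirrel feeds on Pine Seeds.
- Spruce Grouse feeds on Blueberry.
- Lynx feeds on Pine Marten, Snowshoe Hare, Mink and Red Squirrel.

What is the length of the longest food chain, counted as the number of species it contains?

4 species

One longest chain: Pine Seeds → Red Squirrel → Mink → Lynx.
It has 4 species and 3 links.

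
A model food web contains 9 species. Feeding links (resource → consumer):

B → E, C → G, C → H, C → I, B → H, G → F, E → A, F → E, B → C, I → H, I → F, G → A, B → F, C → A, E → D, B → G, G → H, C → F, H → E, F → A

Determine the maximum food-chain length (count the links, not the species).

One longest chain: B → C → I → F → E → A.
It has 6 species and 5 links.

5 links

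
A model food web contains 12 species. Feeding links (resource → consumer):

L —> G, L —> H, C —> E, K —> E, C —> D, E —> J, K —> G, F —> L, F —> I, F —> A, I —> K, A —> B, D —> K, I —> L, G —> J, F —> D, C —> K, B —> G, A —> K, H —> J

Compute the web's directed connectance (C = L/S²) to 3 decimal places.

C = 0.139

The web has S = 12 species and L = 20 feeding links.
C = L / S² = 20 / 144 = 0.1389 ≈ 0.139.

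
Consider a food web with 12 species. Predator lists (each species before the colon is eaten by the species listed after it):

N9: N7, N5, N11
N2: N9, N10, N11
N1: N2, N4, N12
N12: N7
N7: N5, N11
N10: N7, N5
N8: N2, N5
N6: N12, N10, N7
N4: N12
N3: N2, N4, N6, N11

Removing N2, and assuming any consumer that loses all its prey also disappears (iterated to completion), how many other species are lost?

Remove N2.
Round 1: N9 (all prey gone) → extinct.
No further losses. Total secondary extinctions: 1.

1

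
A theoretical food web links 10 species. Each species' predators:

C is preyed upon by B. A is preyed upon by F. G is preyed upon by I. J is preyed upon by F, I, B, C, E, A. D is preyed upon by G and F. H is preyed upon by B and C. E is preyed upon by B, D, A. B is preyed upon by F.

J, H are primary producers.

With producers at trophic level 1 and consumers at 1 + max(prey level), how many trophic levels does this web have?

Producers (level 1): J, H.
J → E → D → G → I gives I level 5.
No species has a prey at level 5, so no species reaches level 6.

5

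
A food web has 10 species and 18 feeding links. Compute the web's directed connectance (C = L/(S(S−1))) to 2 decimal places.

The web has S = 10 species and L = 18 feeding links.
C = L / (S(S−1)) = 18 / 90 = 0.2000 ≈ 0.20.

C = 0.20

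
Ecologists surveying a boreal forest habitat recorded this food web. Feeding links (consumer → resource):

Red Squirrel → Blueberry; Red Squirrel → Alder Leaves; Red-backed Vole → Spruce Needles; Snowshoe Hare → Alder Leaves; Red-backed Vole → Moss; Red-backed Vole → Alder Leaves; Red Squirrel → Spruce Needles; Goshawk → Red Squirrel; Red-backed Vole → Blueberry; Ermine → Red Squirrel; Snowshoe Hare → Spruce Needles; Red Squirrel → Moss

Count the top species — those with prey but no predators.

4

Top species (has prey, but nothing eats it): Red-backed Vole, Snowshoe Hare, Ermine, Goshawk.
Count: 4.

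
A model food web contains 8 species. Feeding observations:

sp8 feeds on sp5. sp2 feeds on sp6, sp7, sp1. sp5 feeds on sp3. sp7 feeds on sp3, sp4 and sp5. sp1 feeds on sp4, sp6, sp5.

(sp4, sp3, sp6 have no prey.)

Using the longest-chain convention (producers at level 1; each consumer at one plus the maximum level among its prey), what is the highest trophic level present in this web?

Producers (level 1): sp4, sp3, sp6.
sp3 → sp5 → sp1 → sp2 gives sp2 level 4.
No species has a prey at level 4, so no species reaches level 5.

4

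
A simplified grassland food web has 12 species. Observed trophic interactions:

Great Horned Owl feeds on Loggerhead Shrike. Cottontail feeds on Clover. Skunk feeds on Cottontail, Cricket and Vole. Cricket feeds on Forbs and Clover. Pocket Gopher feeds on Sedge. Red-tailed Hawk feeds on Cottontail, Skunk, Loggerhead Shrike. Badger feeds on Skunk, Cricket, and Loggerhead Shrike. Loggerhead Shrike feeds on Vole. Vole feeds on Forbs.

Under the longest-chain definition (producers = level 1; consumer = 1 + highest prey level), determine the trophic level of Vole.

Forbs is a producer → level 1.
Vole eats Forbs → level 2.

Trophic level 2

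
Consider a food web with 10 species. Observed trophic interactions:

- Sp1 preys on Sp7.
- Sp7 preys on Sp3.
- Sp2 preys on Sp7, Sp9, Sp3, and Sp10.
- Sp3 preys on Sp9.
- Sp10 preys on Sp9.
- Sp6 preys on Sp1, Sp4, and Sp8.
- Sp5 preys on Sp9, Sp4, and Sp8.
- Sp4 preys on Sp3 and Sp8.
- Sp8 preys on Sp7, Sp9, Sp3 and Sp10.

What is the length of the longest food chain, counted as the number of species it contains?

One longest chain: Sp9 → Sp3 → Sp7 → Sp8 → Sp4 → Sp6.
It has 6 species and 5 links.

6 species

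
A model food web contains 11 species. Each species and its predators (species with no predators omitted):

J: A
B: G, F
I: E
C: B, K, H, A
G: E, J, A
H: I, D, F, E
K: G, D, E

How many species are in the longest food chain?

One longest chain: C → B → G → J → A.
It has 5 species and 4 links.

5 species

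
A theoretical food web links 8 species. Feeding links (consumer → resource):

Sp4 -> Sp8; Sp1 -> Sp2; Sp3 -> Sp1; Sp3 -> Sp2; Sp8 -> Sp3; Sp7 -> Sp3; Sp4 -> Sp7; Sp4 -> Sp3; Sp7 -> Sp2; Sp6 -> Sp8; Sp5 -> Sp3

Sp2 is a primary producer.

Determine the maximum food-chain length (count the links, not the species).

One longest chain: Sp2 → Sp1 → Sp3 → Sp8 → Sp4.
It has 5 species and 4 links.

4 links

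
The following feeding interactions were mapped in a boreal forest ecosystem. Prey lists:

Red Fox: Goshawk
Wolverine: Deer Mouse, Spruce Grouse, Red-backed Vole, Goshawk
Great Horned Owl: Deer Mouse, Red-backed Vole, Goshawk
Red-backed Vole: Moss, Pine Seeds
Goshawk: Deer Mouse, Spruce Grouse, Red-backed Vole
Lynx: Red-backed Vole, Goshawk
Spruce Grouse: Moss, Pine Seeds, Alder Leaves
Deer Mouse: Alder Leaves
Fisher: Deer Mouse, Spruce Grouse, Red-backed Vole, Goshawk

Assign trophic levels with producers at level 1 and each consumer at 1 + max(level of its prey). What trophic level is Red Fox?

Trophic level 4

Alder Leaves is a producer → level 1.
Deer Mouse eats Alder Leaves → level 2.
Goshawk eats Deer Mouse (level 2); other prey at levels: Spruce Grouse 2, Red-backed Vole 2 → level 3.
Red Fox eats Goshawk → level 4.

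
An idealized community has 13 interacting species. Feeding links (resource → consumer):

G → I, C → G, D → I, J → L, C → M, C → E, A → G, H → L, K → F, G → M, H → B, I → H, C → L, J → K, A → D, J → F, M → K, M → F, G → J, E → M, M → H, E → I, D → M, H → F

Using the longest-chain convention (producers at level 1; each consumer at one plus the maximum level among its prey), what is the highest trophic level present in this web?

5

Producers (level 1): C, A.
C → G → M → H → B gives B level 5.
No species has a prey at level 5, so no species reaches level 6.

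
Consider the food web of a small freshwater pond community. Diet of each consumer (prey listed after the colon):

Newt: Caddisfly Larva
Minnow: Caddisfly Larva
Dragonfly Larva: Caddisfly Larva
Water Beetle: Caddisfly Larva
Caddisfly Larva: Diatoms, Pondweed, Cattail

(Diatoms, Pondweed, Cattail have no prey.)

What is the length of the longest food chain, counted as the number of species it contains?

One longest chain: Diatoms → Caddisfly Larva → Minnow.
It has 3 species and 2 links.

3 species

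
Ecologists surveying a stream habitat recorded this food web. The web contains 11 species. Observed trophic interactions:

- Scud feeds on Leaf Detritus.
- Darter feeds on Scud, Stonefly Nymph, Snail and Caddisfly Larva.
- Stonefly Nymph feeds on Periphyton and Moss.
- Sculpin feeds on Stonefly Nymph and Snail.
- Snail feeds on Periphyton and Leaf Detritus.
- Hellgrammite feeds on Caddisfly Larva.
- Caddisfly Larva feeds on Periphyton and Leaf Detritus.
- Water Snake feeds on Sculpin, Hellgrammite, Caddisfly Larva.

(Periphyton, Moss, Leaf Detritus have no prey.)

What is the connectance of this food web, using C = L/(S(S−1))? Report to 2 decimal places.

The web has S = 11 species and L = 17 feeding links.
C = L / (S(S−1)) = 17 / 110 = 0.1545 ≈ 0.15.

C = 0.15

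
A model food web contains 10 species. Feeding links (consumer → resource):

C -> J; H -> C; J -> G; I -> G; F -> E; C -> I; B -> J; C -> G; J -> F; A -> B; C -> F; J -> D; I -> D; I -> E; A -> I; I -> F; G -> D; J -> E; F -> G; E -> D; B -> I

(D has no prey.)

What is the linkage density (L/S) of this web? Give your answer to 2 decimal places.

L/S = 2.10

There are L = 21 links among S = 10 species.
L/S = 21/10 = 2.1000 ≈ 2.10.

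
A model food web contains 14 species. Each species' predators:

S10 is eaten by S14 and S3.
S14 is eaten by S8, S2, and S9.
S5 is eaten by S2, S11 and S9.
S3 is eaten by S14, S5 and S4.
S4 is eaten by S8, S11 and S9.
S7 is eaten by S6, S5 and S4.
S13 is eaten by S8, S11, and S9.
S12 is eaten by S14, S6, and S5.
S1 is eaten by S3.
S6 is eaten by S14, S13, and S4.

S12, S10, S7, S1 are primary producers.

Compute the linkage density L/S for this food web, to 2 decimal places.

L/S = 1.93

There are L = 27 links among S = 14 species.
L/S = 27/14 = 1.9286 ≈ 1.93.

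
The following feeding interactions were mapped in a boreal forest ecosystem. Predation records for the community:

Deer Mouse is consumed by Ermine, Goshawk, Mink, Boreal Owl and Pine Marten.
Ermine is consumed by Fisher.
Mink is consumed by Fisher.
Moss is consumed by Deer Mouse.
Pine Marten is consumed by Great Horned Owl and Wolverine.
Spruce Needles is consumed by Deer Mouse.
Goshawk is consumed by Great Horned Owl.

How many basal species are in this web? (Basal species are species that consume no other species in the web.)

2

Basal species (no prey listed): Moss, Spruce Needles.
Count: 2.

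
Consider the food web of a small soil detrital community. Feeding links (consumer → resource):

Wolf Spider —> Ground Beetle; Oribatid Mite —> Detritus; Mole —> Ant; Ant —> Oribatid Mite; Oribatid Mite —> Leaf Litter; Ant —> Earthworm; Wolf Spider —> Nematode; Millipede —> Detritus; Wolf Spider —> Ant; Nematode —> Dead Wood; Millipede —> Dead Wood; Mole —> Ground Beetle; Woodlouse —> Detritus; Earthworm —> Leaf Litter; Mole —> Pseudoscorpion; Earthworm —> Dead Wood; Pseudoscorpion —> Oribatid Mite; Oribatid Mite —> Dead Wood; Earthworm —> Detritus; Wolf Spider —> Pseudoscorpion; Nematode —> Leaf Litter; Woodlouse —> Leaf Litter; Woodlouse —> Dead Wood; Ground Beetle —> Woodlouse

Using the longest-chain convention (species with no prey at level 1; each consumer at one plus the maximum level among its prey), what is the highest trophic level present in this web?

Basal resources (level 1): Detritus, Leaf Litter, Dead Wood.
Detritus → Earthworm → Ant → Wolf Spider gives Wolf Spider level 4.
No species has a prey at level 4, so no species reaches level 5.

4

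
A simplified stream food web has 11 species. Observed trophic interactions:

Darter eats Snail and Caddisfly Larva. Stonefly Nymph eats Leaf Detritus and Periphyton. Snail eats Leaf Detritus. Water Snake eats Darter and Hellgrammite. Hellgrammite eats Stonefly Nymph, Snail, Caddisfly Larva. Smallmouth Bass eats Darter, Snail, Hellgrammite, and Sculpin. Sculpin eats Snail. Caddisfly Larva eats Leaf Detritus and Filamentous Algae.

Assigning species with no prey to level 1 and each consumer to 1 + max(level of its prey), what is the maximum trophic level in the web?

4

Basal resources (level 1): Periphyton, Filamentous Algae, Leaf Detritus.
Leaf Detritus → Snail → Darter → Water Snake gives Water Snake level 4.
No species has a prey at level 4, so no species reaches level 5.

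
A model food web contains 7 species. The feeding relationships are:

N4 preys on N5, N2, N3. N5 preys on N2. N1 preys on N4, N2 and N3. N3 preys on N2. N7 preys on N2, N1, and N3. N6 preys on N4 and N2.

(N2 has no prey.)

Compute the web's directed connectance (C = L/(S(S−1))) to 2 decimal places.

The web has S = 7 species and L = 13 feeding links.
C = L / (S(S−1)) = 13 / 42 = 0.3095 ≈ 0.31.

C = 0.31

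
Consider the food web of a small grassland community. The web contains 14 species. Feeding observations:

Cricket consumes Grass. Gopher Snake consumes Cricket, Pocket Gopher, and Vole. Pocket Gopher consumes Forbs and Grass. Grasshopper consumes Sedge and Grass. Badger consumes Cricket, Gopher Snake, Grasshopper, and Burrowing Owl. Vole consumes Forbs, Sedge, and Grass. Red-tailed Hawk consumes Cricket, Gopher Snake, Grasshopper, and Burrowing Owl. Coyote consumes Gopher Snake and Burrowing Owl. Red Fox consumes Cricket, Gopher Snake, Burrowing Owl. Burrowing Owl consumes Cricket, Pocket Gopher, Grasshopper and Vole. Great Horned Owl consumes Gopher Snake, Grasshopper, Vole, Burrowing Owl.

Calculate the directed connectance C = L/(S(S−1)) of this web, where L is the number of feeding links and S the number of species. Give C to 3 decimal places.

C = 0.176

The web has S = 14 species and L = 32 feeding links.
C = L / (S(S−1)) = 32 / 182 = 0.1758 ≈ 0.176.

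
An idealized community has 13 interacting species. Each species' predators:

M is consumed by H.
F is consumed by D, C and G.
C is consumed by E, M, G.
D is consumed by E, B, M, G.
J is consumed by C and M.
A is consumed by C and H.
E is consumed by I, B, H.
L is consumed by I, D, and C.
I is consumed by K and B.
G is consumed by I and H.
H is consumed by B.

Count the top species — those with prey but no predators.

2

Top species (has prey, but nothing eats it): B, K.
Count: 2.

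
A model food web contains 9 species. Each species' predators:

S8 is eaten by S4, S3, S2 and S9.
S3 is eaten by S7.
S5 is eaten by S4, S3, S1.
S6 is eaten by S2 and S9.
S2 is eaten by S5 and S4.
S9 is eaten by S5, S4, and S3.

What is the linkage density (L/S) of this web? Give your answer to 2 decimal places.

L/S = 1.67

There are L = 15 links among S = 9 species.
L/S = 15/9 = 1.6667 ≈ 1.67.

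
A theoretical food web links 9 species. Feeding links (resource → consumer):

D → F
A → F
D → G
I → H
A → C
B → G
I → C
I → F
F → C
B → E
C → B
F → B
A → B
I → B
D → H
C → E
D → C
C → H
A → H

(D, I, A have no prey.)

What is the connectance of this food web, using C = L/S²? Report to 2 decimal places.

C = 0.23

The web has S = 9 species and L = 19 feeding links.
C = L / S² = 19 / 81 = 0.2346 ≈ 0.23.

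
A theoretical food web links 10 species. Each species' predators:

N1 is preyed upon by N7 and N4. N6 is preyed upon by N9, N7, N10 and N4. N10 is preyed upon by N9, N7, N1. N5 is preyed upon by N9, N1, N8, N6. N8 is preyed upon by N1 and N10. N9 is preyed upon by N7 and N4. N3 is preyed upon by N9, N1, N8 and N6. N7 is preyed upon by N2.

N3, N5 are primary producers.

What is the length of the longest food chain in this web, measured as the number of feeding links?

5 links

One longest chain: N3 → N8 → N10 → N9 → N7 → N2.
It has 6 species and 5 links.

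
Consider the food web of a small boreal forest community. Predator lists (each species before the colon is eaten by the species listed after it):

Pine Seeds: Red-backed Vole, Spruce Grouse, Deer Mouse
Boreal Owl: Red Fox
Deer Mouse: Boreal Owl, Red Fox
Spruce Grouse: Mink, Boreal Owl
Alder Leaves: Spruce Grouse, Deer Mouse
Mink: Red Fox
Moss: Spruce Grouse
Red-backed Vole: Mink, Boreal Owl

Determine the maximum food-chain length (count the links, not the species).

3 links

One longest chain: Pine Seeds → Red-backed Vole → Mink → Red Fox.
It has 4 species and 3 links.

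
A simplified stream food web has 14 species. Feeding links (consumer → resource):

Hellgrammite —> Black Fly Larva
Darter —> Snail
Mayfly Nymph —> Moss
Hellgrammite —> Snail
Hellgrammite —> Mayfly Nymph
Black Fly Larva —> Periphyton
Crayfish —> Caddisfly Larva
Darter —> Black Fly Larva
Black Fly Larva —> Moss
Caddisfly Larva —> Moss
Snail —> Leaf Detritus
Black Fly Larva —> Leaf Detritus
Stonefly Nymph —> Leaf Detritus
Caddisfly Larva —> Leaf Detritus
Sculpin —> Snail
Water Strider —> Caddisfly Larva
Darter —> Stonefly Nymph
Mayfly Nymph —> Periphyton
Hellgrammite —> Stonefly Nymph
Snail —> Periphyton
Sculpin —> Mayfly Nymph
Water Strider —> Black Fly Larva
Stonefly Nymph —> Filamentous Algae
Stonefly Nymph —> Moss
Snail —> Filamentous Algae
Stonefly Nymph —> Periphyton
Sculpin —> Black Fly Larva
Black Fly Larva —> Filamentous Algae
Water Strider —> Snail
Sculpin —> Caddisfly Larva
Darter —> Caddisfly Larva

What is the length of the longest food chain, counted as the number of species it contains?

3 species

One longest chain: Filamentous Algae → Stonefly Nymph → Hellgrammite.
It has 3 species and 2 links.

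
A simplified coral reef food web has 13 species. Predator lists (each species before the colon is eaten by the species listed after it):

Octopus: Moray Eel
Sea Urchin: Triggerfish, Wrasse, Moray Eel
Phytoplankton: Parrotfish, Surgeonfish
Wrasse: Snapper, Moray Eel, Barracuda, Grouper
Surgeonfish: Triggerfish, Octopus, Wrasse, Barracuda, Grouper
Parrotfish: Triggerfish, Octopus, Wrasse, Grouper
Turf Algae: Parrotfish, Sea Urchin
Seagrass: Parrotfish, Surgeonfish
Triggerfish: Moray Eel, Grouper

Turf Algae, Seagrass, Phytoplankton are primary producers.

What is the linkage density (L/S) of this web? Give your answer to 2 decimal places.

There are L = 25 links among S = 13 species.
L/S = 25/13 = 1.9231 ≈ 1.92.

L/S = 1.92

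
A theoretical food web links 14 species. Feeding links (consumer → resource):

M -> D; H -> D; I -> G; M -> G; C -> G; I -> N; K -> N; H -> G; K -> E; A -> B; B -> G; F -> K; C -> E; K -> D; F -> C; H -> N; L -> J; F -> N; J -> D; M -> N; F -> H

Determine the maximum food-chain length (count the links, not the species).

One longest chain: G → H → F.
It has 3 species and 2 links.

2 links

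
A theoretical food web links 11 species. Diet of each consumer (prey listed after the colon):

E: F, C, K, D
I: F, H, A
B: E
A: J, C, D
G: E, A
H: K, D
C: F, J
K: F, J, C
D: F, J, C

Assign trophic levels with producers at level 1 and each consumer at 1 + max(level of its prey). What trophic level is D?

F is a producer → level 1.
C eats F (level 1); other prey at levels: J 1 → level 2.
D eats C (level 2); other prey at levels: F 1, J 1 → level 3.

Trophic level 3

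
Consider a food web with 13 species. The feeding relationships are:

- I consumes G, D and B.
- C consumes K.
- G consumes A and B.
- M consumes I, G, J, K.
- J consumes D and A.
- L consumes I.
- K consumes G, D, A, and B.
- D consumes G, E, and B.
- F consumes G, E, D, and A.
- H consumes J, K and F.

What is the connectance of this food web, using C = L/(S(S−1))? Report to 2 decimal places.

C = 0.17

The web has S = 13 species and L = 27 feeding links.
C = L / (S(S−1)) = 27 / 156 = 0.1731 ≈ 0.17.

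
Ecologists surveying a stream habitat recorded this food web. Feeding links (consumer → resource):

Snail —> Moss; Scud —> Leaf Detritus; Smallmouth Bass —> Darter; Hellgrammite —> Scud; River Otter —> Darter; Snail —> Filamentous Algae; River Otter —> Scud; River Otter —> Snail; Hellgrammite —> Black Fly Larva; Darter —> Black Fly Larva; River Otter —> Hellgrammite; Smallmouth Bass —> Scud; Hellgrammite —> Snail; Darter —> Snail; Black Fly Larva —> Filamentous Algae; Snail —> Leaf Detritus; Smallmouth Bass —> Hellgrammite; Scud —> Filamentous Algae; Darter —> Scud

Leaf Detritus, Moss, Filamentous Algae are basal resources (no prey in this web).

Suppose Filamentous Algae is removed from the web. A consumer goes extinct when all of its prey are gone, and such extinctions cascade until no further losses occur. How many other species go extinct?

1

Remove Filamentous Algae.
Round 1: Black Fly Larva (all prey gone) → extinct.
No further losses. Total secondary extinctions: 1.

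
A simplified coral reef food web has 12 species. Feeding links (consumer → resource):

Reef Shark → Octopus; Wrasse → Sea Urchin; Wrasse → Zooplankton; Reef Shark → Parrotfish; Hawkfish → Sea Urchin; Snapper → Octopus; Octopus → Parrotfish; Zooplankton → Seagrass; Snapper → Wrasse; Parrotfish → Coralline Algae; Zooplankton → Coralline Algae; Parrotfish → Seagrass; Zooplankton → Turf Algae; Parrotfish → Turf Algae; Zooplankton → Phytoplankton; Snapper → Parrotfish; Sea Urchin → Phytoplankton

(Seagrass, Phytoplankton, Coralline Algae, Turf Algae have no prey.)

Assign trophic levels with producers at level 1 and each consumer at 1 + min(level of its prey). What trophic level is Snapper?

Seagrass is a producer → level 1.
Parrotfish eats Seagrass → level 2.
Snapper eats Parrotfish → level 3.
No prey of Snapper is below level 2, so 3 is the minimum.

Trophic level 3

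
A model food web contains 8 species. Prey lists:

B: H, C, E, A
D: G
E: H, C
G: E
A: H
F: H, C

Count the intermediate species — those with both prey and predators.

Intermediate species (has both prey and predators): E, A, G.
Count: 3.

3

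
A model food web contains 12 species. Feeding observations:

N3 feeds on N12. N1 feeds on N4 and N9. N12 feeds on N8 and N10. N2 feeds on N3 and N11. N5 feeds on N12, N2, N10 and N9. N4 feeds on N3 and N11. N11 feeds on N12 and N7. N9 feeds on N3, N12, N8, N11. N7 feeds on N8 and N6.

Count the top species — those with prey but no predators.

Top species (has prey, but nothing eats it): N1, N5.
Count: 2.

2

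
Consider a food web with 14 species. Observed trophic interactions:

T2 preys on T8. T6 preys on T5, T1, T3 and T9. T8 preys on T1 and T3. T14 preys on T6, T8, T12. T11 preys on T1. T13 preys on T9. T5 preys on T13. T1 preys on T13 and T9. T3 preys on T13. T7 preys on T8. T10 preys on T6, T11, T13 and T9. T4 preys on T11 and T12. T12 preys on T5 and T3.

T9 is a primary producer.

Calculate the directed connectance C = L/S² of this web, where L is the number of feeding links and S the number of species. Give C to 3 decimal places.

The web has S = 14 species and L = 25 feeding links.
C = L / S² = 25 / 196 = 0.1276 ≈ 0.128.

C = 0.128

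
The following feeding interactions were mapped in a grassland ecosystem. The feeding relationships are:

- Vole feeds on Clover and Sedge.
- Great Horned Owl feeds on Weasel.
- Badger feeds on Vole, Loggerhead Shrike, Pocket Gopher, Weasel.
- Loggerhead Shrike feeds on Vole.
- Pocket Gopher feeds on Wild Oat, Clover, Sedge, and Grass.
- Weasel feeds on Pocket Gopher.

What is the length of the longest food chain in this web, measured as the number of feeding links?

3 links

One longest chain: Wild Oat → Pocket Gopher → Weasel → Great Horned Owl.
It has 4 species and 3 links.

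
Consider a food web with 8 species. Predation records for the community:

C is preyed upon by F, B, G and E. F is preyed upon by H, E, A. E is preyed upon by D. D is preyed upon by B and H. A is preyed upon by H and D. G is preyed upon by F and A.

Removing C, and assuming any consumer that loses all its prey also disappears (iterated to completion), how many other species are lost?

7

Remove C.
Round 1: G (all prey gone) → extinct.
Round 2: F (all prey gone) → extinct.
Round 3: A (all prey gone), E (all prey gone) → extinct.
Round 4: D (all prey gone) → extinct.
Round 5: B (all prey gone), H (all prey gone) → extinct.
No further losses. Total secondary extinctions: 7.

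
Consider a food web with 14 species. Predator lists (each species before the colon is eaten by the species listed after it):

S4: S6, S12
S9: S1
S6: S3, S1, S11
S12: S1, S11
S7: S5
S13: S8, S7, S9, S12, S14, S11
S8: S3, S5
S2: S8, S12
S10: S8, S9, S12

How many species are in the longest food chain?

One longest chain: S4 → S6 → S3.
It has 3 species and 2 links.

3 species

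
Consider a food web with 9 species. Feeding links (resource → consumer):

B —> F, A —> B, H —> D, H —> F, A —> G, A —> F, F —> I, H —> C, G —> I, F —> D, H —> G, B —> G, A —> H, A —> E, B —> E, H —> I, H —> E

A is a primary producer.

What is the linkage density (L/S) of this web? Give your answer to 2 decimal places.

L/S = 1.89

There are L = 17 links among S = 9 species.
L/S = 17/9 = 1.8889 ≈ 1.89.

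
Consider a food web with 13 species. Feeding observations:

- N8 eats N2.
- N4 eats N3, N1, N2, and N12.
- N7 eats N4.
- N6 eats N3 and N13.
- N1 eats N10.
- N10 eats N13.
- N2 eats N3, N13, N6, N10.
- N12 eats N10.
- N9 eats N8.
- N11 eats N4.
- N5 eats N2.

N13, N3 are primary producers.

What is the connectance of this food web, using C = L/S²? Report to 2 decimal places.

The web has S = 13 species and L = 18 feeding links.
C = L / S² = 18 / 169 = 0.1065 ≈ 0.11.

C = 0.11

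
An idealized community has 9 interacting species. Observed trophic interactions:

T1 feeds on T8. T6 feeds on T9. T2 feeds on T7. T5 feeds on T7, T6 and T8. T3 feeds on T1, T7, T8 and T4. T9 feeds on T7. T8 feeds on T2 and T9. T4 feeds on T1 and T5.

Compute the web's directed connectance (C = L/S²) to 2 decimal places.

The web has S = 9 species and L = 15 feeding links.
C = L / S² = 15 / 81 = 0.1852 ≈ 0.19.

C = 0.19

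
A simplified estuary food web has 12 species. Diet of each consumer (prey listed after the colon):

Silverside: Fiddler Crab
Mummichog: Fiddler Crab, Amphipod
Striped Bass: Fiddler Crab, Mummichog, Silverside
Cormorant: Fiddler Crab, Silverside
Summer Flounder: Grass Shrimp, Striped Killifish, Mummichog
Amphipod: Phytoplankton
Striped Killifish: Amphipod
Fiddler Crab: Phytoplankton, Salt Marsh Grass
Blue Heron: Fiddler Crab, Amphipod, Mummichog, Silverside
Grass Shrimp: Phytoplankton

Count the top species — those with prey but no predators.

4

Top species (has prey, but nothing eats it): Cormorant, Summer Flounder, Blue Heron, Striped Bass.
Count: 4.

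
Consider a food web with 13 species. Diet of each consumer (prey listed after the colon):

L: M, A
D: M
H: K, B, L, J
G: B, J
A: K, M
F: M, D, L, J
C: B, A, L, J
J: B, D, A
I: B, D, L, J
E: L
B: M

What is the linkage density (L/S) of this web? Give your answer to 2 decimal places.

L/S = 2.15

There are L = 28 links among S = 13 species.
L/S = 28/13 = 2.1538 ≈ 2.15.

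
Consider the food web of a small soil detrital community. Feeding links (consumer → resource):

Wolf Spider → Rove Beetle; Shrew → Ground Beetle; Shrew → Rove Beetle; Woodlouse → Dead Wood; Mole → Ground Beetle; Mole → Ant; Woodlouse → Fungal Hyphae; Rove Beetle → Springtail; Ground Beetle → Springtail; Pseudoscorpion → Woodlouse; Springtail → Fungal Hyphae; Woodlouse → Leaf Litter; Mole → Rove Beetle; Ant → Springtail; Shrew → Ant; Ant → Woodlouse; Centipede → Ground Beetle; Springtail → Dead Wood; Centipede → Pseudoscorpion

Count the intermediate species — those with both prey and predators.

6

Intermediate species (has both prey and predators): Woodlouse, Springtail, Ant, Pseudoscorpion, Rove Beetle, Ground Beetle.
Count: 6.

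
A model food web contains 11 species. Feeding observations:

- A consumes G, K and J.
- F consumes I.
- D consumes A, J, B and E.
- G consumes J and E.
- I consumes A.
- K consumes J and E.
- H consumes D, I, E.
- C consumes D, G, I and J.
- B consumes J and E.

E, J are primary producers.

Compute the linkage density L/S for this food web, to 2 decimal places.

There are L = 22 links among S = 11 species.
L/S = 22/11 = 2.0000 ≈ 2.00.

L/S = 2.00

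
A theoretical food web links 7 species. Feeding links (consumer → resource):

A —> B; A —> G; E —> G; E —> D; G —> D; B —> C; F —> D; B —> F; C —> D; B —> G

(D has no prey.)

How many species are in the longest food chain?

One longest chain: D → F → B → A.
It has 4 species and 3 links.

4 species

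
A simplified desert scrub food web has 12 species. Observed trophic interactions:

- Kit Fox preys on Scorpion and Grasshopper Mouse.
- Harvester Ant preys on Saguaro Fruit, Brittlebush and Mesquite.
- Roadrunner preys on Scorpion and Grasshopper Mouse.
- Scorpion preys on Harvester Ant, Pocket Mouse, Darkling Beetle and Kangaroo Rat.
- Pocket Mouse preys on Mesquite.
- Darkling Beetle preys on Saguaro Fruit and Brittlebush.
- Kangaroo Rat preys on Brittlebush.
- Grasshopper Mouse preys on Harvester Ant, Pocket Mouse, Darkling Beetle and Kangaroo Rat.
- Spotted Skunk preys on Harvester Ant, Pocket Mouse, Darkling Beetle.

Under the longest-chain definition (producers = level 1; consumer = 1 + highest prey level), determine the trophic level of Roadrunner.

Trophic level 4

Brittlebush is a producer → level 1.
Kangaroo Rat eats Brittlebush → level 2.
Grasshopper Mouse eats Kangaroo Rat (level 2); other prey at levels: Harvester Ant 2, Pocket Mouse 2, Darkling Beetle 2 → level 3.
Roadrunner eats Grasshopper Mouse (level 3); other prey at levels: Scorpion 3 → level 4.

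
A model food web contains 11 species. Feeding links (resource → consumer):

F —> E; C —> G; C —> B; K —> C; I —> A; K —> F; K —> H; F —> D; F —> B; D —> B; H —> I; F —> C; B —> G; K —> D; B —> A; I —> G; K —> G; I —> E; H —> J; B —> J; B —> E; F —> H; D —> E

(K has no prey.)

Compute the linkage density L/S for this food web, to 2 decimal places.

There are L = 23 links among S = 11 species.
L/S = 23/11 = 2.0909 ≈ 2.09.

L/S = 2.09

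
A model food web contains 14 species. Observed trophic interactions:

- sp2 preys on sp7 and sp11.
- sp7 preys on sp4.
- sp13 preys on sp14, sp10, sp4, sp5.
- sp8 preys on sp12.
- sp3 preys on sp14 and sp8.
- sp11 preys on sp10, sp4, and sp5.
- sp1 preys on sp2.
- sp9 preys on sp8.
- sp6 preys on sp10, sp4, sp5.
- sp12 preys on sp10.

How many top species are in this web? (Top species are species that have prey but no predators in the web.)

5

Top species (has prey, but nothing eats it): sp6, sp13, sp1, sp3, sp9.
Count: 5.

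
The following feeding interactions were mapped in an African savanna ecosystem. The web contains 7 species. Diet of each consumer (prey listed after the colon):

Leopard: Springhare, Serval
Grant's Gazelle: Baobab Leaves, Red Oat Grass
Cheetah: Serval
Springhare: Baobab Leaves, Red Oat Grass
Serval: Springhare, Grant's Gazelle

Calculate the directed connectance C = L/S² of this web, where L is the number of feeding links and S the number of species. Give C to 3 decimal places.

C = 0.184

The web has S = 7 species and L = 9 feeding links.
C = L / S² = 9 / 49 = 0.1837 ≈ 0.184.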